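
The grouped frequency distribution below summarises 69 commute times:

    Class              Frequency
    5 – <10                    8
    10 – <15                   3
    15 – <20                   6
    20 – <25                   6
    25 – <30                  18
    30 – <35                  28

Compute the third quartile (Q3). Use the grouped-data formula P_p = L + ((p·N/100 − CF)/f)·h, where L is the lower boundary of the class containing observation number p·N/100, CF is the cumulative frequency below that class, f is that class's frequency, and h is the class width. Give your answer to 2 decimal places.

31.92

N = 69; target position k = 75/100 · 69 = 51.75.
Cumulative frequencies: 8, 11, 17, 23, 41, 69.
Observation 51.75 falls in the class 30 – <35.
L = 30, CF = 41, f = 28, h = 5.
P75 = 30 + ((51.75 − 41)/28)·5 = 30 + 1.91964 = 31.9196.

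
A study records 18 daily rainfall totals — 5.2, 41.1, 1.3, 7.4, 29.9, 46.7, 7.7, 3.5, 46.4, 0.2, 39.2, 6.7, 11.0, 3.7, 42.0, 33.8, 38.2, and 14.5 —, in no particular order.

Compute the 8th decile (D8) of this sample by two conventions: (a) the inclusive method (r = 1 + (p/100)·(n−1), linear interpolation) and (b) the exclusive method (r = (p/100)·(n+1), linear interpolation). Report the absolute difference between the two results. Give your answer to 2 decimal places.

0.94

Sorted: 0.2, 1.3, 3.5, 3.7, 5.2, 6.7, 7.4, 7.7, 11.0, 14.5, 29.9, 33.8, 38.2, 39.2, 41.1, 42.0, 46.4, 46.7.
n = 18.
(a) r = 14.6; between ranks 14 (39.2) and 15 (41.1): 40.34.
(b) r = 15.2; between ranks 15 (41.1) and 16 (42.0): 41.28.
|40.34 − 41.28| = 0.94.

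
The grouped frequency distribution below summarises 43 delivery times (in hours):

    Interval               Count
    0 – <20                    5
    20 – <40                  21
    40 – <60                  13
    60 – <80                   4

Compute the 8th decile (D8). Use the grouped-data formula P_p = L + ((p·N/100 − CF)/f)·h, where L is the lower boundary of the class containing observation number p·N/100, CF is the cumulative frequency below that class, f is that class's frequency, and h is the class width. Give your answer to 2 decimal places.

N = 43; target position k = 80/100 · 43 = 34.4.
Cumulative frequencies: 5, 26, 39, 43.
Observation 34.4 falls in the class 40 – <60.
L = 40, CF = 26, f = 13, h = 20.
P80 = 40 + ((34.4 − 26)/13)·20 = 40 + 12.9231 = 52.9231.

52.92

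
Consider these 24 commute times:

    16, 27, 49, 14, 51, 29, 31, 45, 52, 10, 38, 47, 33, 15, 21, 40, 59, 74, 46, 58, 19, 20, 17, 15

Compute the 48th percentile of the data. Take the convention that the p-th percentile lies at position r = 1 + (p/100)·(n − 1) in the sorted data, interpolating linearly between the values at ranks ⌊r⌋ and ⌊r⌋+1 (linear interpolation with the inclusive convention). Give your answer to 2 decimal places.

Sorted: 10, 14, 15, 15, 16, 17, 19, 20, 21, 27, 29, 31, 33, 38, 40, 45, 46, 47, 49, 51, 52, 58, 59, 74.
n = 24.
r = 1 + (48/100)·(24 − 1) = 1 + 11.04 = 12.04.
Rank 12 is 31 and rank 13 is 33.
Interpolate: 31 + 0.04·(33 − 31) = 31 + 0.04·2 = 31.08.

31.08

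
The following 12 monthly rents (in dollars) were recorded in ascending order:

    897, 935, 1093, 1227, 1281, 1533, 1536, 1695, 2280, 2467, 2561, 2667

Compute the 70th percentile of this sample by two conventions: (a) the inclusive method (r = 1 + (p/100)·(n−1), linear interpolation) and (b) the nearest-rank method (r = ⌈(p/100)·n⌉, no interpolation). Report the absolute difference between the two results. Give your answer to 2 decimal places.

175.50

n = 12.
(a) r = 8.7; between ranks 8 (1695) and 9 (2280): 2104.5.
(b) the nearest-rank method: rank 9 → 2280.
|2104.5 − 2280| = 175.5.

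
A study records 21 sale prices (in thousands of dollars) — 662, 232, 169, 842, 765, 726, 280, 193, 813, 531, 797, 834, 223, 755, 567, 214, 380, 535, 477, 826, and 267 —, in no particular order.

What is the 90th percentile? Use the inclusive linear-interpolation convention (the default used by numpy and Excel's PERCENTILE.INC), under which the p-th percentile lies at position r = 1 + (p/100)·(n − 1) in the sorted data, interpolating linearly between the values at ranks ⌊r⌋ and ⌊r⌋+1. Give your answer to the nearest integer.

Sorted: 169, 193, 214, 223, 232, 267, 280, 380, 477, 531, 535, 567, 662, 726, 755, 765, 797, 813, 826, 834, 842.
n = 21.
r = 1 + (90/100)·(21 − 1) = 1 + 18 = 19.
r is an integer, so P90 is the value at rank 19: 826.

826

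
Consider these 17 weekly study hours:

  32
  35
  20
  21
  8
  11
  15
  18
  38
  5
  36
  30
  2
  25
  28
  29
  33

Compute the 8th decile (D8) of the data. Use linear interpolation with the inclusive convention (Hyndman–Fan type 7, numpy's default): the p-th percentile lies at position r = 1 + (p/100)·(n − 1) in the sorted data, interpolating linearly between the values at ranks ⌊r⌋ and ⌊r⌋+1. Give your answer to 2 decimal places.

Sorted: 2, 5, 8, 11, 15, 18, 20, 21, 25, 28, 29, 30, 32, 33, 35, 36, 38.
n = 17.
r = 1 + (80/100)·(17 − 1) = 1 + 12.8 = 13.8.
Rank 13 is 32 and rank 14 is 33.
Interpolate: 32 + 0.8·(33 − 32) = 32 + 0.8·1 = 32.8.

32.80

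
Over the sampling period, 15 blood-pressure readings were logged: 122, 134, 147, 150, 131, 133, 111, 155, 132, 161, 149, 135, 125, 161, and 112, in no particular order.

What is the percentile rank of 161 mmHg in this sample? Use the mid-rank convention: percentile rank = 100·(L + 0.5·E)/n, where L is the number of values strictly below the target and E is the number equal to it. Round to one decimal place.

93.3

Sorted: 111, 112, 122, 125, 131, 132, 133, 134, 135, 147, 149, 150, 155, 161, 161.
Count below 161: L = 13; count equal: E = 2; n = 15.
Percentile rank = 100·(13 + 0.5·2)/15 = 100·14/15 = 93.33.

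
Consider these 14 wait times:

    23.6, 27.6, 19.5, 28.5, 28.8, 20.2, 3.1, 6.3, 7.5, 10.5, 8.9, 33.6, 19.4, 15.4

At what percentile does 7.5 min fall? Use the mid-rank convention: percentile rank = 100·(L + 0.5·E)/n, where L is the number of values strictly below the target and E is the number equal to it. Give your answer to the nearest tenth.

Sorted: 3.1, 6.3, 7.5, 8.9, 10.5, 15.4, 19.4, 19.5, 20.2, 23.6, 27.6, 28.5, 28.8, 33.6.
Count below 7.5: L = 2; count equal: E = 1; n = 14.
Percentile rank = 100·(2 + 0.5·1)/14 = 100·2.5/14 = 17.86.

17.9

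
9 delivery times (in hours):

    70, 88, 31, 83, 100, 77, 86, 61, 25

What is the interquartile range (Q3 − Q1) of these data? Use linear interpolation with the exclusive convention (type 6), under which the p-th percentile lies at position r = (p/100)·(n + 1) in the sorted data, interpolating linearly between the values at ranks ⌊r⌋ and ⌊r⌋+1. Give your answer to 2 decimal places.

Sorted: 25, 31, 61, 70, 77, 83, 86, 88, 100.
n = 9.
P25: r = 2.5; ranks 2–3 are 31, 61; interpolating gives 46.
P75: r = 7.5; ranks 7–8 are 86, 88; interpolating gives 87.
Difference: 87 − 46 = 41.

41.00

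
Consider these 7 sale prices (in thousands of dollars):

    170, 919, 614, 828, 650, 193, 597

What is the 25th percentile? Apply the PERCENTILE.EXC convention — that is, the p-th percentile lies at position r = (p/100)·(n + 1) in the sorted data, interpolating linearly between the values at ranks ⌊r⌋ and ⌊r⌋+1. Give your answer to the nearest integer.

Sorted: 170, 193, 597, 614, 650, 828, 919.
n = 7.
r = (25/100)·(7 + 1) = 2.
r is an integer, so P25 is the value at rank 2: 193.

193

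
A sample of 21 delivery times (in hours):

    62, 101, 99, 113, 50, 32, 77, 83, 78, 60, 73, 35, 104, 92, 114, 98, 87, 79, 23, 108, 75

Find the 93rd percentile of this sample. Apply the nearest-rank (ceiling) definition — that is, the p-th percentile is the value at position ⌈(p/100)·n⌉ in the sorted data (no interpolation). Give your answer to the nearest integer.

Sorted: 23, 32, 35, 50, 60, 62, 73, 75, 77, 78, 79, 83, 87, 92, 98, 99, 101, 104, 108, 113, 114.
n = 21.
Position = ⌈93/100 · 21⌉ = ⌈19.53⌉ = 20.
The value at rank 20 is 113.

113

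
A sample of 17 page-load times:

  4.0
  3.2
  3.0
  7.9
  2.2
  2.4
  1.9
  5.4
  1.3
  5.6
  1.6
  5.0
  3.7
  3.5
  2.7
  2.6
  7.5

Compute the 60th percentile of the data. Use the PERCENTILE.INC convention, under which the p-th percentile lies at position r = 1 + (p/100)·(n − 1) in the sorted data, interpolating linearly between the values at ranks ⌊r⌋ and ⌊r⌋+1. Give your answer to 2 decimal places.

3.62

Sorted: 1.3, 1.6, 1.9, 2.2, 2.4, 2.6, 2.7, 3.0, 3.2, 3.5, 3.7, 4.0, 5.0, 5.4, 5.6, 7.5, 7.9.
n = 17.
r = 1 + (60/100)·(17 − 1) = 1 + 9.6 = 10.6.
Rank 10 is 3.5 and rank 11 is 3.7.
Interpolate: 3.5 + 0.6·(3.7 − 3.5) = 3.5 + 0.6·0.2 = 3.62.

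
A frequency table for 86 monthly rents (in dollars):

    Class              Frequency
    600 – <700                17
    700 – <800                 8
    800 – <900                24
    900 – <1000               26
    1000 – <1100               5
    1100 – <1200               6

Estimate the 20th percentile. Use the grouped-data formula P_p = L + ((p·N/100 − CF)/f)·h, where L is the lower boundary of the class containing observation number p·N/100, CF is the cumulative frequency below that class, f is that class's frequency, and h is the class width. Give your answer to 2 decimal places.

702.50

N = 86; target position k = 20/100 · 86 = 17.2.
Cumulative frequencies: 17, 25, 49, 75, 80, 86.
Observation 17.2 falls in the class 700 – <800.
L = 700, CF = 17, f = 8, h = 100.
P20 = 700 + ((17.2 − 17)/8)·100 = 700 + 2.5 = 702.5.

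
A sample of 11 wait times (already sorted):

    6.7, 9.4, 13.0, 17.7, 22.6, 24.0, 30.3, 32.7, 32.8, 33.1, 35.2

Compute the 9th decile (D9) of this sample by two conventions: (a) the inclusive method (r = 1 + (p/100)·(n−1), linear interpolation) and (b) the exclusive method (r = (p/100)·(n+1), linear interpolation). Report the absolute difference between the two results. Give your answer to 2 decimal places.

1.68

n = 11.
(a) r = 10 → value at rank 10 = 33.1.
(b) r = 10.8; between ranks 10 (33.1) and 11 (35.2): 34.78.
|33.1 − 34.78| = 1.68.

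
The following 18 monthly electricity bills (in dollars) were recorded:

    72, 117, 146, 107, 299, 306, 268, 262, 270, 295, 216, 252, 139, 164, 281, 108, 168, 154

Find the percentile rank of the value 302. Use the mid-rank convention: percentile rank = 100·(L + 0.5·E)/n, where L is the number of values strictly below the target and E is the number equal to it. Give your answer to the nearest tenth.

Sorted: 72, 107, 108, 117, 139, 146, 154, 164, 168, 216, 252, 262, 268, 270, 281, 295, 299, 306.
Count below 302: L = 17; count equal: E = 0; n = 18.
Percentile rank = 100·(17 + 0.5·0)/18 = 100·17/18 = 94.44.

94.4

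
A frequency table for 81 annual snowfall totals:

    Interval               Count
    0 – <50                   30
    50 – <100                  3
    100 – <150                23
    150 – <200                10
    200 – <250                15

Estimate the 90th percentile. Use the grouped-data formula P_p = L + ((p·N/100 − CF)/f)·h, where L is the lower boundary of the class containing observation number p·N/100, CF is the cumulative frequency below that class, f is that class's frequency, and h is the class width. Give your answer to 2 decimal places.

223.00

N = 81; target position k = 90/100 · 81 = 72.9.
Cumulative frequencies: 30, 33, 56, 66, 81.
Observation 72.9 falls in the class 200 – <250.
L = 200, CF = 66, f = 15, h = 50.
P90 = 200 + ((72.9 − 66)/15)·50 = 200 + 23 = 223.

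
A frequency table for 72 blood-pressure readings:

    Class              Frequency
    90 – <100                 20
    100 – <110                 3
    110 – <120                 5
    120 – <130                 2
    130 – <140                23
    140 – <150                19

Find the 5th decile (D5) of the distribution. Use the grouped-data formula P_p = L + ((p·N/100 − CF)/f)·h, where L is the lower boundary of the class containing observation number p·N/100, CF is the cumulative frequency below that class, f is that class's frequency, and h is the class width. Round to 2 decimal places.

132.61

N = 72; target position k = 50/100 · 72 = 36.
Cumulative frequencies: 20, 23, 28, 30, 53, 72.
Observation 36 falls in the class 130 – <140.
L = 130, CF = 30, f = 23, h = 10.
P50 = 130 + ((36 − 30)/23)·10 = 130 + 2.6087 = 132.609.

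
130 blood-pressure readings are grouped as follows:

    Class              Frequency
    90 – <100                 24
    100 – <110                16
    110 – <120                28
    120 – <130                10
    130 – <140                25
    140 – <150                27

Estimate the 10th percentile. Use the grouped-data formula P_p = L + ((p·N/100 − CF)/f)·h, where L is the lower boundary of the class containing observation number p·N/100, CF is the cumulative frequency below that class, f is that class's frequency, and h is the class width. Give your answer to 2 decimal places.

95.42

N = 130; target position k = 10/100 · 130 = 13.
Cumulative frequencies: 24, 40, 68, 78, 103, 130.
Observation 13 falls in the class 90 – <100.
L = 90, CF = 0, f = 24, h = 10.
P10 = 90 + ((13 − 0)/24)·10 = 90 + 5.41667 = 95.4167.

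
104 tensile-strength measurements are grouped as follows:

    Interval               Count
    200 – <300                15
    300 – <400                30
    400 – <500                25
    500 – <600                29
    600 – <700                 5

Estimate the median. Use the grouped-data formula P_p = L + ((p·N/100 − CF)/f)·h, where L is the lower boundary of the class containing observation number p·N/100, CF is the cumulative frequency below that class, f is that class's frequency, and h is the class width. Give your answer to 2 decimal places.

428.00

N = 104; target position k = 50/100 · 104 = 52.
Cumulative frequencies: 15, 45, 70, 99, 104.
Observation 52 falls in the class 400 – <500.
L = 400, CF = 45, f = 25, h = 100.
P50 = 400 + ((52 − 45)/25)·100 = 400 + 28 = 428.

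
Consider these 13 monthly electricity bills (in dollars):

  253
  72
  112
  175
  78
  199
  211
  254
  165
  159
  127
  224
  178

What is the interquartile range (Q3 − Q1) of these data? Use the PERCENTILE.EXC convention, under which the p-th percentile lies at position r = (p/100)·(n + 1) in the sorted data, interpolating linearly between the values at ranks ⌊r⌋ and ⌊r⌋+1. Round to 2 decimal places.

Sorted: 72, 78, 112, 127, 159, 165, 175, 178, 199, 211, 224, 253, 254.
n = 13.
P25: r = 3.5; ranks 3–4 are 112, 127; interpolating gives 119.5.
P75: r = 10.5; ranks 10–11 are 211, 224; interpolating gives 217.5.
Difference: 217.5 − 119.5 = 98.

98.00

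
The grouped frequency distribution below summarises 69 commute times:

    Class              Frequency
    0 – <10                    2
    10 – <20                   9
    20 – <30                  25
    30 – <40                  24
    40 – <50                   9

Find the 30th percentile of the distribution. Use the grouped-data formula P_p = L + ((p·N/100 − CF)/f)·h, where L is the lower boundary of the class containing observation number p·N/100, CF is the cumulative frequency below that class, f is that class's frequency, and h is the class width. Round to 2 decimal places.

N = 69; target position k = 30/100 · 69 = 20.7.
Cumulative frequencies: 2, 11, 36, 60, 69.
Observation 20.7 falls in the class 20 – <30.
L = 20, CF = 11, f = 25, h = 10.
P30 = 20 + ((20.7 − 11)/25)·10 = 20 + 3.88 = 23.88.

23.88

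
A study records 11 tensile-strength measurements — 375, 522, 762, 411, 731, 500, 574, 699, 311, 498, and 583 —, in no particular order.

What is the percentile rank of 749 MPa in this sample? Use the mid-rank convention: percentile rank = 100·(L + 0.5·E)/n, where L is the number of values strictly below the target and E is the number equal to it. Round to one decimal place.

Sorted: 311, 375, 411, 498, 500, 522, 574, 583, 699, 731, 762.
Count below 749: L = 10; count equal: E = 0; n = 11.
Percentile rank = 100·(10 + 0.5·0)/11 = 100·10/11 = 90.91.

90.9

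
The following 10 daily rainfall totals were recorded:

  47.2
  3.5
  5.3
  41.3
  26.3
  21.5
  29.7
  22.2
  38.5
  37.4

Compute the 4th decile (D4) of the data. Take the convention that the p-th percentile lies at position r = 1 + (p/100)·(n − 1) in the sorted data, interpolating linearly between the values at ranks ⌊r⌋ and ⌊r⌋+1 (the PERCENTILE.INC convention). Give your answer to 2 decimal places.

24.66

Sorted: 3.5, 5.3, 21.5, 22.2, 26.3, 29.7, 37.4, 38.5, 41.3, 47.2.
n = 10.
r = 1 + (40/100)·(10 − 1) = 1 + 3.6 = 4.6.
Rank 4 is 22.2 and rank 5 is 26.3.
Interpolate: 22.2 + 0.6·(26.3 − 22.2) = 22.2 + 0.6·4.1 = 24.66.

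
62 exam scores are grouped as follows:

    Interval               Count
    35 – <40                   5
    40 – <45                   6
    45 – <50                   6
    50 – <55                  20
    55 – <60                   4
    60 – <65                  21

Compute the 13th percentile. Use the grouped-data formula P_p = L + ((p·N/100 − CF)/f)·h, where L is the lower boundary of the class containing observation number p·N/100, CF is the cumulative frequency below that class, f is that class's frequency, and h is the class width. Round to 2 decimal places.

N = 62; target position k = 13/100 · 62 = 8.06.
Cumulative frequencies: 5, 11, 17, 37, 41, 62.
Observation 8.06 falls in the class 40 – <45.
L = 40, CF = 5, f = 6, h = 5.
P13 = 40 + ((8.06 − 5)/6)·5 = 40 + 2.55 = 42.55.

42.55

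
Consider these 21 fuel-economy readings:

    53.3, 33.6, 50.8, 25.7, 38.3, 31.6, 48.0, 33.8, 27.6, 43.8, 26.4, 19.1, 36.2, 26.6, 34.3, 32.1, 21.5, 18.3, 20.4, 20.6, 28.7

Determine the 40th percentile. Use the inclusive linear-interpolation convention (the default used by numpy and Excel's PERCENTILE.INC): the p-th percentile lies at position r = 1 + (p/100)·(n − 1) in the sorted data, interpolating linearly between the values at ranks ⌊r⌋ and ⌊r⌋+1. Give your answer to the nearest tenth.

27.6

Sorted: 18.3, 19.1, 20.4, 20.6, 21.5, 25.7, 26.4, 26.6, 27.6, 28.7, 31.6, 32.1, 33.6, 33.8, 34.3, 36.2, 38.3, 43.8, 48.0, 50.8, 53.3.
n = 21.
r = 1 + (40/100)·(21 − 1) = 1 + 8 = 9.
r is an integer, so P40 is the value at rank 9: 27.6.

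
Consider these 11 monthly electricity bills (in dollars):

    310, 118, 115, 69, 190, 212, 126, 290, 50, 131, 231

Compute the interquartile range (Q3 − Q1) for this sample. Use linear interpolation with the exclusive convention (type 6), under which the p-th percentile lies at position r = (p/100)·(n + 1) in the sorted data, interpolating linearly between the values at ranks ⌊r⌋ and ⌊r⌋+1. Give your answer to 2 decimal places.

116.00

Sorted: 50, 69, 115, 118, 126, 131, 190, 212, 231, 290, 310.
n = 11.
P25: r = 3 (integer) → 115.
P75: r = 9 (integer) → 231.
Difference: 231 − 115 = 116.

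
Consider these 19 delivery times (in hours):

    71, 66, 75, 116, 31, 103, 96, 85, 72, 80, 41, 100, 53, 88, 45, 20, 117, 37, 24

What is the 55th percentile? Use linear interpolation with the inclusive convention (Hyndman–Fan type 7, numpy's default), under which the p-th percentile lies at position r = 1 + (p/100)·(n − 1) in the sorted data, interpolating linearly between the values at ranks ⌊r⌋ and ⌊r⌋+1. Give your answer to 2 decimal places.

74.70

Sorted: 20, 24, 31, 37, 41, 45, 53, 66, 71, 72, 75, 80, 85, 88, 96, 100, 103, 116, 117.
n = 19.
r = 1 + (55/100)·(19 − 1) = 1 + 9.9 = 10.9.
Rank 10 is 72 and rank 11 is 75.
Interpolate: 72 + 0.9·(75 − 72) = 72 + 0.9·3 = 74.7.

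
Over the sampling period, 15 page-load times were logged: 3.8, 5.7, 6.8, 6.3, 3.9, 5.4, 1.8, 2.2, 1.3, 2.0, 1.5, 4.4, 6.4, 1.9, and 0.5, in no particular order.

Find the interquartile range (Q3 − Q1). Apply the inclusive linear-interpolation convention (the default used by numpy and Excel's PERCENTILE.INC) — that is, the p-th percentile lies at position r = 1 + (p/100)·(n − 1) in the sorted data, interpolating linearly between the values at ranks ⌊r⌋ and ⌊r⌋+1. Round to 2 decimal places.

3.70

Sorted: 0.5, 1.3, 1.5, 1.8, 1.9, 2.0, 2.2, 3.8, 3.9, 4.4, 5.4, 5.7, 6.3, 6.4, 6.8.
n = 15.
P25: r = 4.5; ranks 4–5 are 1.8, 1.9; interpolating gives 1.85.
P75: r = 11.5; ranks 11–12 are 5.4, 5.7; interpolating gives 5.55.
Difference: 5.55 − 1.85 = 3.7.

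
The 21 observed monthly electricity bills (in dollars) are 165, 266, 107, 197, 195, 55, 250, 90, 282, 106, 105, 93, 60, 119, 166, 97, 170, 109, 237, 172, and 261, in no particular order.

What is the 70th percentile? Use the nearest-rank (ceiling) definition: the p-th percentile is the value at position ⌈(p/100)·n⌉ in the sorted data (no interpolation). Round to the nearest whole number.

195

Sorted: 55, 60, 90, 93, 97, 105, 106, 107, 109, 119, 165, 166, 170, 172, 195, 197, 237, 250, 261, 266, 282.
n = 21.
Position = ⌈70/100 · 21⌉ = ⌈14.7⌉ = 15.
The value at rank 15 is 195.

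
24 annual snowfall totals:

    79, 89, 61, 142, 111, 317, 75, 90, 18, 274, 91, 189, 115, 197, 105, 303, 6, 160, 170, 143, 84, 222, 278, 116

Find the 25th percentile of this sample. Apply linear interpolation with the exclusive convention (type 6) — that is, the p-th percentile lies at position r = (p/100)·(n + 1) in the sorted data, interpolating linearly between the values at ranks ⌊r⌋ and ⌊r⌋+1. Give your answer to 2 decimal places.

Sorted: 6, 18, 61, 75, 79, 84, 89, 90, 91, 105, 111, 115, 116, 142, 143, 160, 170, 189, 197, 222, 274, 278, 303, 317.
n = 24.
r = (25/100)·(24 + 1) = 6.25.
Rank 6 is 84 and rank 7 is 89.
Interpolate: 84 + 0.25·(89 − 84) = 84 + 0.25·5 = 85.25.

85.25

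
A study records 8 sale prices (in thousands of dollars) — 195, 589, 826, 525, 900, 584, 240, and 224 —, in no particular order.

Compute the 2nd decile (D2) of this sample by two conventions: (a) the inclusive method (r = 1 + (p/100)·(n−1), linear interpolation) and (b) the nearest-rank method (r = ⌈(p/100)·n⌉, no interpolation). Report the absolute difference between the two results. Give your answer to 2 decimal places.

Sorted: 195, 224, 240, 525, 584, 589, 826, 900.
n = 8.
(a) r = 2.4; between ranks 2 (224) and 3 (240): 230.4.
(b) the nearest-rank method: rank 2 → 224.
|230.4 − 224| = 6.4.

6.40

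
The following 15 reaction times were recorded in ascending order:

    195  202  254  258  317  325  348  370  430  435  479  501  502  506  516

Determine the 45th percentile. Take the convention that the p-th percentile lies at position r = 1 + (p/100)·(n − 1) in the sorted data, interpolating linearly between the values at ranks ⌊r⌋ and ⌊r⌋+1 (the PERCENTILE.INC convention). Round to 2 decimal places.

354.60

n = 15.
r = 1 + (45/100)·(15 − 1) = 1 + 6.3 = 7.3.
Rank 7 is 348 and rank 8 is 370.
Interpolate: 348 + 0.3·(370 − 348) = 348 + 0.3·22 = 354.6.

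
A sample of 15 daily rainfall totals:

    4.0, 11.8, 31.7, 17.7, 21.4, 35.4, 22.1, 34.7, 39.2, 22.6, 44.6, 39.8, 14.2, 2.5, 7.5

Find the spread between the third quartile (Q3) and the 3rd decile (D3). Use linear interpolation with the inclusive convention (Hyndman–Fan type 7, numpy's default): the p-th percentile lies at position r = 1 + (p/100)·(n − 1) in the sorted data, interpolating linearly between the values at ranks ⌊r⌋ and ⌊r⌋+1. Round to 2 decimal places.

20.15

Sorted: 2.5, 4.0, 7.5, 11.8, 14.2, 17.7, 21.4, 22.1, 22.6, 31.7, 34.7, 35.4, 39.2, 39.8, 44.6.
n = 15.
P30: r = 5.2; ranks 5–6 are 14.2, 17.7; interpolating gives 14.9.
P75: r = 11.5; ranks 11–12 are 34.7, 35.4; interpolating gives 35.05.
Difference: 35.05 − 14.9 = 20.15.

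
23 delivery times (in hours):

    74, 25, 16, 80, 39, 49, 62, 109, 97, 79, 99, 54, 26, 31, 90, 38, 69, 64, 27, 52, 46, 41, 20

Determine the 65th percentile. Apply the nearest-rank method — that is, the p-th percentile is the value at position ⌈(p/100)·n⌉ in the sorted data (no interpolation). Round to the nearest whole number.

64

Sorted: 16, 20, 25, 26, 27, 31, 38, 39, 41, 46, 49, 52, 54, 62, 64, 69, 74, 79, 80, 90, 97, 99, 109.
n = 23.
Position = ⌈65/100 · 23⌉ = ⌈14.95⌉ = 15.
The value at rank 15 is 64.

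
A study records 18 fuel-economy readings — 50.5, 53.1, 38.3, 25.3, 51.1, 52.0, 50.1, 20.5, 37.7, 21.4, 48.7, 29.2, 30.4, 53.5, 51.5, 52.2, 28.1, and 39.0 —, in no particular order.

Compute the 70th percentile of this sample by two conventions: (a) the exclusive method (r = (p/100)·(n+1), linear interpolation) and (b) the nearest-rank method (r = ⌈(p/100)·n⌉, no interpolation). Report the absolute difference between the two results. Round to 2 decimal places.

0.12

Sorted: 20.5, 21.4, 25.3, 28.1, 29.2, 30.4, 37.7, 38.3, 39.0, 48.7, 50.1, 50.5, 51.1, 51.5, 52.0, 52.2, 53.1, 53.5.
n = 18.
(a) r = 13.3; between ranks 13 (51.1) and 14 (51.5): 51.22.
(b) the nearest-rank method: rank 13 → 51.1.
|51.22 − 51.1| = 0.12.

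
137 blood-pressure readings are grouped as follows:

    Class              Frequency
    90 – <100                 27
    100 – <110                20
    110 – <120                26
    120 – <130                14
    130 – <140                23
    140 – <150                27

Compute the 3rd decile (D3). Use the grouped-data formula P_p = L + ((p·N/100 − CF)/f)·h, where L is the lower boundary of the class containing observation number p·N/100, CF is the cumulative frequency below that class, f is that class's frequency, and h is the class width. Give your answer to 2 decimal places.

N = 137; target position k = 30/100 · 137 = 41.1.
Cumulative frequencies: 27, 47, 73, 87, 110, 137.
Observation 41.1 falls in the class 100 – <110.
L = 100, CF = 27, f = 20, h = 10.
P30 = 100 + ((41.1 − 27)/20)·10 = 100 + 7.05 = 107.05.

107.05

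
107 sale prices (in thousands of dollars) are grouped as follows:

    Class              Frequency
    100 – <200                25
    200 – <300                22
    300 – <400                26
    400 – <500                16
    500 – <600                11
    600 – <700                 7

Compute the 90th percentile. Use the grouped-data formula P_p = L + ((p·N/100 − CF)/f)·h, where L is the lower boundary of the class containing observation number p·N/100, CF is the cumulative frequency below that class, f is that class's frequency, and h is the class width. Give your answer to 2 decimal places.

566.36

N = 107; target position k = 90/100 · 107 = 96.3.
Cumulative frequencies: 25, 47, 73, 89, 100, 107.
Observation 96.3 falls in the class 500 – <600.
L = 500, CF = 89, f = 11, h = 100.
P90 = 500 + ((96.3 − 89)/11)·100 = 500 + 66.3636 = 566.364.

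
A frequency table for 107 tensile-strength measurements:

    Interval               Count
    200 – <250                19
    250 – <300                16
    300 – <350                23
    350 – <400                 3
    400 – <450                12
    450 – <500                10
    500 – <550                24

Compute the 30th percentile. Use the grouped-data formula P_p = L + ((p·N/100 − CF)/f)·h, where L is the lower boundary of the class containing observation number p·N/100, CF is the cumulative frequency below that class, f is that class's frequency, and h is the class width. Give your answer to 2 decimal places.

290.94

N = 107; target position k = 30/100 · 107 = 32.1.
Cumulative frequencies: 19, 35, 58, 61, 73, 83, 107.
Observation 32.1 falls in the class 250 – <300.
L = 250, CF = 19, f = 16, h = 50.
P30 = 250 + ((32.1 − 19)/16)·50 = 250 + 40.9375 = 290.938.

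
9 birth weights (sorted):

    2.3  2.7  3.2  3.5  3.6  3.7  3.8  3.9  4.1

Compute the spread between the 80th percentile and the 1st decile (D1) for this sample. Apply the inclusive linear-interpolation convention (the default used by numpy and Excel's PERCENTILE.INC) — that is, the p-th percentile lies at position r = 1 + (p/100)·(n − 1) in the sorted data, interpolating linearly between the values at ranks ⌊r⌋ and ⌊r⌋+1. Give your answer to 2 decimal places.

n = 9.
P10: r = 1.8; ranks 1–2 are 2.3, 2.7; interpolating gives 2.62.
P80: r = 7.4; ranks 7–8 are 3.8, 3.9; interpolating gives 3.84.
Difference: 3.84 − 2.62 = 1.22.

1.22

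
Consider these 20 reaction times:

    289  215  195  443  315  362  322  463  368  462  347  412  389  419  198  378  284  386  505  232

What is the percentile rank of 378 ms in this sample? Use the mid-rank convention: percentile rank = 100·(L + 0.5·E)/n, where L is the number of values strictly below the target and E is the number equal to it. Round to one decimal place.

57.5

Sorted: 195, 198, 215, 232, 284, 289, 315, 322, 347, 362, 368, 378, 386, 389, 412, 419, 443, 462, 463, 505.
Count below 378: L = 11; count equal: E = 1; n = 20.
Percentile rank = 100·(11 + 0.5·1)/20 = 100·11.5/20 = 57.5.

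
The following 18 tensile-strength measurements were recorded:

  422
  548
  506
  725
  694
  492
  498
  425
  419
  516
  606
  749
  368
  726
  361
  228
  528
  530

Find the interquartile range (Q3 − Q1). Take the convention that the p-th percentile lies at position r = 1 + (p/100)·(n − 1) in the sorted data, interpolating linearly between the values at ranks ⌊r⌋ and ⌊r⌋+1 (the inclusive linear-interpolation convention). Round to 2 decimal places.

Sorted: 228, 361, 368, 419, 422, 425, 492, 498, 506, 516, 528, 530, 548, 606, 694, 725, 726, 749.
n = 18.
P25: r = 5.25; ranks 5–6 are 422, 425; interpolating gives 422.75.
P75: r = 13.75; ranks 13–14 are 548, 606; interpolating gives 591.5.
Difference: 591.5 − 422.75 = 168.75.

168.75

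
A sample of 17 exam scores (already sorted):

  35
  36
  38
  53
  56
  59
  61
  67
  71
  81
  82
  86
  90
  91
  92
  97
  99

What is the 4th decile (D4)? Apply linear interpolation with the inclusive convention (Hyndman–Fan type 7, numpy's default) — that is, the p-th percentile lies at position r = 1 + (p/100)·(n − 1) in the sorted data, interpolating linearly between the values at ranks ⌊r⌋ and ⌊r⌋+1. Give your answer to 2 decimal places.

n = 17.
r = 1 + (40/100)·(17 − 1) = 1 + 6.4 = 7.4.
Rank 7 is 61 and rank 8 is 67.
Interpolate: 61 + 0.4·(67 − 61) = 61 + 0.4·6 = 63.4.

63.40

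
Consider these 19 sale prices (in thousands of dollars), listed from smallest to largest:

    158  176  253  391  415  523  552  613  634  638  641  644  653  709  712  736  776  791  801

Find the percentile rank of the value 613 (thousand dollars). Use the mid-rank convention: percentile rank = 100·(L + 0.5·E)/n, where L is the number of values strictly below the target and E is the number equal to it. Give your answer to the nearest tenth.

39.5

Count below 613: L = 7; count equal: E = 1; n = 19.
Percentile rank = 100·(7 + 0.5·1)/19 = 100·7.5/19 = 39.47.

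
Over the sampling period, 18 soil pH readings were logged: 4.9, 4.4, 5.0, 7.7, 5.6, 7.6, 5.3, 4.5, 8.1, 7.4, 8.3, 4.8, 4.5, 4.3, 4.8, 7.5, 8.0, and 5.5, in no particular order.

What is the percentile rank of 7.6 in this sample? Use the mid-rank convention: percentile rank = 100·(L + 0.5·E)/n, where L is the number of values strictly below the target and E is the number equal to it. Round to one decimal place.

75.0

Sorted: 4.3, 4.4, 4.5, 4.5, 4.8, 4.8, 4.9, 5.0, 5.3, 5.5, 5.6, 7.4, 7.5, 7.6, 7.7, 8.0, 8.1, 8.3.
Count below 7.6: L = 13; count equal: E = 1; n = 18.
Percentile rank = 100·(13 + 0.5·1)/18 = 100·13.5/18 = 75.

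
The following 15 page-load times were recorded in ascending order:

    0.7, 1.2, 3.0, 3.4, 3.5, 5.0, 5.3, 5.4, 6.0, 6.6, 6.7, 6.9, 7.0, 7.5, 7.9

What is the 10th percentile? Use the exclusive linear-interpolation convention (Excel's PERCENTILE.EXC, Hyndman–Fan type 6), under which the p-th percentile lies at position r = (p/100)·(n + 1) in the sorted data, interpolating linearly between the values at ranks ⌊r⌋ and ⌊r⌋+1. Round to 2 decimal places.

n = 15.
r = (10/100)·(15 + 1) = 1.6.
Rank 1 is 0.7 and rank 2 is 1.2.
Interpolate: 0.7 + 0.6·(1.2 − 0.7) = 0.7 + 0.6·0.5 = 1.

1.00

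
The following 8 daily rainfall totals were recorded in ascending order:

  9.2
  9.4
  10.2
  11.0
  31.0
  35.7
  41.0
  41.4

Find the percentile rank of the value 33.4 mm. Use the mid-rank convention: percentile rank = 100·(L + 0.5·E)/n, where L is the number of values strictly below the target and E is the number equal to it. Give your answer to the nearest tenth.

Count below 33.4: L = 5; count equal: E = 0; n = 8.
Percentile rank = 100·(5 + 0.5·0)/8 = 100·5/8 = 62.5.

62.5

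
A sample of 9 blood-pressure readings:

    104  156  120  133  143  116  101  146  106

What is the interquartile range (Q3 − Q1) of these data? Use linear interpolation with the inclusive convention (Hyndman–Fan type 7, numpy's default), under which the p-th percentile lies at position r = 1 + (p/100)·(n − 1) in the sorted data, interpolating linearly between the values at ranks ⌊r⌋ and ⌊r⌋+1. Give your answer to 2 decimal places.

Sorted: 101, 104, 106, 116, 120, 133, 143, 146, 156.
n = 9.
P25: r = 3 (integer) → 106.
P75: r = 7 (integer) → 143.
Difference: 143 − 106 = 37.

37.00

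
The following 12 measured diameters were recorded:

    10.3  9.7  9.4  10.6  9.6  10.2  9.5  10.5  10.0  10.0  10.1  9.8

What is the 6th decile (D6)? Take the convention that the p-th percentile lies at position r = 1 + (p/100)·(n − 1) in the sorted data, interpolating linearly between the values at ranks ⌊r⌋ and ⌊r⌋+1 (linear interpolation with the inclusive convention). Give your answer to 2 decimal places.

Sorted: 9.4, 9.5, 9.6, 9.7, 9.8, 10.0, 10.0, 10.1, 10.2, 10.3, 10.5, 10.6.
n = 12.
r = 1 + (60/100)·(12 − 1) = 1 + 6.6 = 7.6.
Rank 7 is 10.0 and rank 8 is 10.1.
Interpolate: 10.0 + 0.6·(10.1 − 10.0) = 10.0 + 0.6·0.1 = 10.06.

10.06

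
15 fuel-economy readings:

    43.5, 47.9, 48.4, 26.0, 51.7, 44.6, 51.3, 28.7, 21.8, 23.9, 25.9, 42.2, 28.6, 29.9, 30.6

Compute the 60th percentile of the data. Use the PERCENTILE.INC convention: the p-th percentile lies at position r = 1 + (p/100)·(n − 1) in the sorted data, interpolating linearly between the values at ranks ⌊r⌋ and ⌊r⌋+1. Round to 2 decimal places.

Sorted: 21.8, 23.9, 25.9, 26.0, 28.6, 28.7, 29.9, 30.6, 42.2, 43.5, 44.6, 47.9, 48.4, 51.3, 51.7.
n = 15.
r = 1 + (60/100)·(15 − 1) = 1 + 8.4 = 9.4.
Rank 9 is 42.2 and rank 10 is 43.5.
Interpolate: 42.2 + 0.4·(43.5 − 42.2) = 42.2 + 0.4·1.3 = 42.72.

42.72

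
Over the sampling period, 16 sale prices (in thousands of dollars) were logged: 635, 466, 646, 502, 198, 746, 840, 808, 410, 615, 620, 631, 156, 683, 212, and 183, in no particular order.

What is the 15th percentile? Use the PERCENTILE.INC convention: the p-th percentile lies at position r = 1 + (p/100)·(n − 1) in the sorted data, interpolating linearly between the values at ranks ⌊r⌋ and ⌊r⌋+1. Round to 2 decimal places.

Sorted: 156, 183, 198, 212, 410, 466, 502, 615, 620, 631, 635, 646, 683, 746, 808, 840.
n = 16.
r = 1 + (15/100)·(16 − 1) = 1 + 2.25 = 3.25.
Rank 3 is 198 and rank 4 is 212.
Interpolate: 198 + 0.25·(212 − 198) = 198 + 0.25·14 = 201.5.

201.50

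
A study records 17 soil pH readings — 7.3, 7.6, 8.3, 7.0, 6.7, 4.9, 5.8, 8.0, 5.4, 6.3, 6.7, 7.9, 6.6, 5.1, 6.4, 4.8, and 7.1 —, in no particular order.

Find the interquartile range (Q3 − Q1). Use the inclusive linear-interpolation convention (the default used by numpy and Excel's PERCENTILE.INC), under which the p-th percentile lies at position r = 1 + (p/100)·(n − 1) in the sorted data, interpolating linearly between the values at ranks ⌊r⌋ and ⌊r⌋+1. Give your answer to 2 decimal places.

1.50

Sorted: 4.8, 4.9, 5.1, 5.4, 5.8, 6.3, 6.4, 6.6, 6.7, 6.7, 7.0, 7.1, 7.3, 7.6, 7.9, 8.0, 8.3.
n = 17.
P25: r = 5 (integer) → 5.8.
P75: r = 13 (integer) → 7.3.
Difference: 7.3 − 5.8 = 1.5.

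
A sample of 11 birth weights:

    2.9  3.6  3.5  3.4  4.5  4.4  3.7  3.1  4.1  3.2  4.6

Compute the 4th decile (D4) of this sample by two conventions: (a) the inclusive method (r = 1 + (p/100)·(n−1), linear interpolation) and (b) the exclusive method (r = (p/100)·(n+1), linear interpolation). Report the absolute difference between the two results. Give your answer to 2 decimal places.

0.02

Sorted: 2.9, 3.1, 3.2, 3.4, 3.5, 3.6, 3.7, 4.1, 4.4, 4.5, 4.6.
n = 11.
(a) r = 5 → value at rank 5 = 3.5.
(b) r = 4.8; between ranks 4 (3.4) and 5 (3.5): 3.48.
|3.5 − 3.48| = 0.02.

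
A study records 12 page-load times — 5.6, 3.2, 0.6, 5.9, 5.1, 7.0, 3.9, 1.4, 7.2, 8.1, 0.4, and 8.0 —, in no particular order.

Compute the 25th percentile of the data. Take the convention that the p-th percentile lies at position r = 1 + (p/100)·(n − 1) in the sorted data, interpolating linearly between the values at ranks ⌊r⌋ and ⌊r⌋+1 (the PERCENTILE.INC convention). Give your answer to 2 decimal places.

2.75

Sorted: 0.4, 0.6, 1.4, 3.2, 3.9, 5.1, 5.6, 5.9, 7.0, 7.2, 8.0, 8.1.
n = 12.
r = 1 + (25/100)·(12 − 1) = 1 + 2.75 = 3.75.
Rank 3 is 1.4 and rank 4 is 3.2.
Interpolate: 1.4 + 0.75·(3.2 − 1.4) = 1.4 + 0.75·1.8 = 2.75.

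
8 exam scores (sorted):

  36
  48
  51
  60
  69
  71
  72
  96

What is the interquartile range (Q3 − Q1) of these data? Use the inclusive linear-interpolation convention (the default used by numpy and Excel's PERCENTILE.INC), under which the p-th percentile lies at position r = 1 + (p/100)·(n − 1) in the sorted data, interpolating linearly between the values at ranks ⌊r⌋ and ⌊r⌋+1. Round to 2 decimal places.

21.00

n = 8.
P25: r = 2.75; ranks 2–3 are 48, 51; interpolating gives 50.25.
P75: r = 6.25; ranks 6–7 are 71, 72; interpolating gives 71.25.
Difference: 71.25 − 50.25 = 21.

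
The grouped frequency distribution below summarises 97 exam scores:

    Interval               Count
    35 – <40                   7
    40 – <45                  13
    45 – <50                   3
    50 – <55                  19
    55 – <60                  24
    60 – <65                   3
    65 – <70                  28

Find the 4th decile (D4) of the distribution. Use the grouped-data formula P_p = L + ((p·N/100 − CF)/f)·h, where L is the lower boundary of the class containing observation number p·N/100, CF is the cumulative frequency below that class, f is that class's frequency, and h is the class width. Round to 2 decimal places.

N = 97; target position k = 40/100 · 97 = 38.8.
Cumulative frequencies: 7, 20, 23, 42, 66, 69, 97.
Observation 38.8 falls in the class 50 – <55.
L = 50, CF = 23, f = 19, h = 5.
P40 = 50 + ((38.8 − 23)/19)·5 = 50 + 4.15789 = 54.1579.

54.16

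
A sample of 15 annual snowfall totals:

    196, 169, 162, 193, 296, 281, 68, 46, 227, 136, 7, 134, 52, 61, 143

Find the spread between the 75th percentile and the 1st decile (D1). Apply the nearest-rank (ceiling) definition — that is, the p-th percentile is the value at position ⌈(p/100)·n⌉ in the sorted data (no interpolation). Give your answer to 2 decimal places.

150.00

Sorted: 7, 46, 52, 61, 68, 134, 136, 143, 162, 169, 193, 196, 227, 281, 296.
n = 15.
P10: rank ⌈10/100·15⌉ = 2 → 46.
P75: rank ⌈75/100·15⌉ = 12 → 196.
Difference: 196 − 46 = 150.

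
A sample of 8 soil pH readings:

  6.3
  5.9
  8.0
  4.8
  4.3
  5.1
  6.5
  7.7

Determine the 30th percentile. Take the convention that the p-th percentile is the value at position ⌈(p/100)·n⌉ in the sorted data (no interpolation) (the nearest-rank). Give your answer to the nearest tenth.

Sorted: 4.3, 4.8, 5.1, 5.9, 6.3, 6.5, 7.7, 8.0.
n = 8.
Position = ⌈30/100 · 8⌉ = ⌈2.4⌉ = 3.
The value at rank 3 is 5.1.

5.1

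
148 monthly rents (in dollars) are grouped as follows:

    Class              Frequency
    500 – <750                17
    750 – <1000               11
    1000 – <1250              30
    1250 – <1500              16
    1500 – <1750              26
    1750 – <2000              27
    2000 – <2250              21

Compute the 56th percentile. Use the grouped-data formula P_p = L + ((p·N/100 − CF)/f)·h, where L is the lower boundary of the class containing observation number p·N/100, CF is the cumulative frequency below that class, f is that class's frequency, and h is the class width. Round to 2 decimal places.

N = 148; target position k = 56/100 · 148 = 82.88.
Cumulative frequencies: 17, 28, 58, 74, 100, 127, 148.
Observation 82.88 falls in the class 1500 – <1750.
L = 1500, CF = 74, f = 26, h = 250.
P56 = 1500 + ((82.88 − 74)/26)·250 = 1500 + 85.3846 = 1585.38.

1585.38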